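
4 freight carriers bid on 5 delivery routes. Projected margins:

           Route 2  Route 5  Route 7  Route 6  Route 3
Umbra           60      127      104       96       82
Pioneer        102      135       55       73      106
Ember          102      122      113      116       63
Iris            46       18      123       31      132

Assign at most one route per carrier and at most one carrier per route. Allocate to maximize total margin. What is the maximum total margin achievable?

This is a one-to-one assignment (maximum-weight bipartite matching).
Optimal: Umbra→Route 7 ($104k), Pioneer→Route 5 ($135k), Ember→Route 6 ($116k), Iris→Route 3 ($132k) — total 104+135+116+132 = $487k.
Row-greedy (each carrier in turn takes its best remaining route) gives $472k, worse by 15.
Next-best assignment: Umbra→Route 5, Pioneer→Route 2, Ember→Route 6, Iris→Route 3 = $477k.
Swapping Pioneer↔Iris (Pioneer→Route 3 $106k, Iris→Route 5 $18k) loses 143.
Checked against all permutations: $487k is optimal.

Maximum total: $487k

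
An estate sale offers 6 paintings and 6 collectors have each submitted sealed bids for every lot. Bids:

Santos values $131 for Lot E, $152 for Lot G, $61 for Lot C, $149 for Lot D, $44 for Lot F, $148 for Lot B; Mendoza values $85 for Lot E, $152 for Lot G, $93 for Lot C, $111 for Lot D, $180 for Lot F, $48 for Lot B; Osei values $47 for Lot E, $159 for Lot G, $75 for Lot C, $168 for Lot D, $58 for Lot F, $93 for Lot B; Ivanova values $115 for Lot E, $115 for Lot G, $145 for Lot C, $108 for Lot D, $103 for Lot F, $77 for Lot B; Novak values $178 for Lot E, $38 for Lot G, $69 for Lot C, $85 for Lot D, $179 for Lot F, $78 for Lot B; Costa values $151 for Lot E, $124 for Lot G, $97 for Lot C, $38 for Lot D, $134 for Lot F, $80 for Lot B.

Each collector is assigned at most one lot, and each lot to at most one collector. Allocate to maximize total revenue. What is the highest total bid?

Optimal: Santos→Lot B ($148), Mendoza→Lot G ($152), Osei→Lot D ($168), Ivanova→Lot C ($145), Novak→Lot F ($179), Costa→Lot E ($151) — total 148+152+168+145+179+151 = $943.
Max-entry greedy (repeatedly take the single best remaining cell) gives $903, worse by 40.
No other one-to-one assignment exceeds $943.

Max total: $943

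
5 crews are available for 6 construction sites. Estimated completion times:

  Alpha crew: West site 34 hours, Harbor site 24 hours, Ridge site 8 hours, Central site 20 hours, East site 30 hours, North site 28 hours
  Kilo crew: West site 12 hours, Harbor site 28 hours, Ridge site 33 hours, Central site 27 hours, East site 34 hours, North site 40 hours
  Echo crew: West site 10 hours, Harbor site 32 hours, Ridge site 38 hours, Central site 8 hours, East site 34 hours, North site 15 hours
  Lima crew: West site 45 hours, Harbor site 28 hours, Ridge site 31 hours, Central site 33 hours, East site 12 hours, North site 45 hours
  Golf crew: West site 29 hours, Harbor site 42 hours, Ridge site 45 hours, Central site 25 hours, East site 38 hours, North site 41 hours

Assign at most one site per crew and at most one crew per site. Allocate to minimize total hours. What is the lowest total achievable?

Min total: 72 hours

Optimal: Alpha crew→Ridge site (8 hours), Kilo crew→West site (12 hours), Echo crew→North site (15 hours), Lima crew→East site (12 hours), Golf crew→Central site (25 hours) — total 8+12+15+12+25 = 72 hours.
Column-greedy (each site in turn goes to its cheapest remaining crew) gives 124 hours, worse by 52.
Next-best assignment: Alpha crew→Ridge site, Kilo crew→West site, Echo crew→Central site, Lima crew→East site, Golf crew→North site = 81 hours.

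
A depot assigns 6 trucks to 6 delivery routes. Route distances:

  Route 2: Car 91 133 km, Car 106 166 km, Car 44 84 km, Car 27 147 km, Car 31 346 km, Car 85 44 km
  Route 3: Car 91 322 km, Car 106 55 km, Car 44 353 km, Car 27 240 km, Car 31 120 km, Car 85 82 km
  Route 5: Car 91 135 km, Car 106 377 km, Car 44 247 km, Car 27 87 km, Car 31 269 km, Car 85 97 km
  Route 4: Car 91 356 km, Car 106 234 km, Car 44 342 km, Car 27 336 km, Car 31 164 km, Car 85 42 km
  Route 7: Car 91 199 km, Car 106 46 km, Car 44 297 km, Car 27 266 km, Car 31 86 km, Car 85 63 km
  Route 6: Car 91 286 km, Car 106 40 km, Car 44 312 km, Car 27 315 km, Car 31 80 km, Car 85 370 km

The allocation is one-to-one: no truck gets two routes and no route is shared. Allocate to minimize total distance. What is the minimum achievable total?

Min total: 547 km

This is a one-to-one assignment (minimum-cost bipartite matching).
Optimal: Car 91→Route 7 (199 km), Car 106→Route 3 (55 km), Car 44→Route 2 (84 km), Car 27→Route 5 (87 km), Car 31→Route 6 (80 km), Car 85→Route 4 (42 km) — total 199+55+84+87+80+42 = 547 km.
Row-greedy (each truck in turn takes its cheapest remaining route) gives 788 km, worse by 241.
Next-best assignment: Car 91→Route 7, Car 106→Route 6, Car 44→Route 2, Car 27→Route 5, Car 31→Route 3, Car 85→Route 4 = 572 km.
Swapping Car 91↔Car 27 (Car 91→Route 5 135 km, Car 27→Route 7 266 km) adds 115.
Every other assignment is strictly worse.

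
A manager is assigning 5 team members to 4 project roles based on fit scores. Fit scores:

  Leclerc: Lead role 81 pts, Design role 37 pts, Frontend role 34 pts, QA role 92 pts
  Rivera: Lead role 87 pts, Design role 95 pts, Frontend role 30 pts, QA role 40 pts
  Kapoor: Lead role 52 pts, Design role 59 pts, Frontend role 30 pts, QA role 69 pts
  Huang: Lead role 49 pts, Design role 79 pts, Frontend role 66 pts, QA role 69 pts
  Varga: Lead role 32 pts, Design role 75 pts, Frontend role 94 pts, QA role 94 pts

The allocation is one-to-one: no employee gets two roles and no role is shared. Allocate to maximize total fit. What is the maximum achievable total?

Maximum total: 352 pts

Optimal: Rivera→Lead role (87 pts), Huang→Design role (79 pts), Varga→Frontend role (94 pts), Leclerc→QA role (92 pts) — total 87+79+94+92 = 352 pts.
Next-best assignment: Leclerc→Lead role, Rivera→Design role, Varga→Frontend role, Kapoor→QA role = 339 pts.
Swapping Huang↔Varga (Huang→Frontend role 66 pts, Varga→Design role 75 pts) loses 32.
Every other assignment is strictly worse.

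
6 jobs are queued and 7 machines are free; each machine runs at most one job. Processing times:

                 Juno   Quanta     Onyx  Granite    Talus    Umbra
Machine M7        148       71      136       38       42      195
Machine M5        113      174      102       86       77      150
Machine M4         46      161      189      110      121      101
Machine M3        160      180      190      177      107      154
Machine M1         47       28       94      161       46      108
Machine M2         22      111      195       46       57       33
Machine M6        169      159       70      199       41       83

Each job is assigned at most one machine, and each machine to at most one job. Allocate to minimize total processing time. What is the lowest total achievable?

Optimal: Juno→Machine M4 (46 min), Quanta→Machine M1 (28 min), Onyx→Machine M5 (102 min), Granite→Machine M7 (38 min), Talus→Machine M6 (41 min), Umbra→Machine M2 (33 min) — total 46+28+102+38+41+33 = 288 min.
Column-greedy (each machine in turn goes to its cheapest remaining job) gives 538 min, worse by 250.
No other one-to-one assignment undercuts 288 min.

Min total: 288 min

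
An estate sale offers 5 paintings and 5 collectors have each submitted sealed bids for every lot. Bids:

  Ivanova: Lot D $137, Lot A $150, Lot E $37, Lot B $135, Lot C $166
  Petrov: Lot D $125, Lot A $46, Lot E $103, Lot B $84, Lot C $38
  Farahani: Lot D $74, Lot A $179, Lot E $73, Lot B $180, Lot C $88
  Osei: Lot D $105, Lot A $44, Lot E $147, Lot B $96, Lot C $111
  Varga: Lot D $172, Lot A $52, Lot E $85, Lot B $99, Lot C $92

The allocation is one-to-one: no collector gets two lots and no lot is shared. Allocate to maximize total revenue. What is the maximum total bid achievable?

Optimal: Ivanova→Lot C ($166), Petrov→Lot B ($84), Farahani→Lot A ($179), Osei→Lot E ($147), Varga→Lot D ($172) — total 166+84+179+147+172 = $748.
Row-greedy (each collector in turn takes its best remaining lot) gives $670, worse by 78.
Next-best assignment: Ivanova→Lot A, Petrov→Lot E, Farahani→Lot B, Osei→Lot C, Varga→Lot D = $716.

Max total: $748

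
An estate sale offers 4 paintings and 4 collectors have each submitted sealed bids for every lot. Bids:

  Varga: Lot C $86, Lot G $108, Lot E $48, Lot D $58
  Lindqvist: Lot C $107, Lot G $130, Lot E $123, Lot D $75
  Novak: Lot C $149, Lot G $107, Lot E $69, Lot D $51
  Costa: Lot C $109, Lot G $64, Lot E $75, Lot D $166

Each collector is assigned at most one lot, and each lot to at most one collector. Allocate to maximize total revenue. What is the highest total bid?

Maximum total: $546

This is a one-to-one assignment (maximum-weight bipartite matching).
Optimal: Varga→Lot G ($108), Lindqvist→Lot E ($123), Novak→Lot C ($149), Costa→Lot D ($166) — total 108+123+149+166 = $546.
Column-greedy (each lot in turn goes to its best remaining collector) gives $412, worse by 134.
Next-best assignment: Varga→Lot E, Lindqvist→Lot G, Novak→Lot C, Costa→Lot D = $493.
Every other assignment is strictly worse.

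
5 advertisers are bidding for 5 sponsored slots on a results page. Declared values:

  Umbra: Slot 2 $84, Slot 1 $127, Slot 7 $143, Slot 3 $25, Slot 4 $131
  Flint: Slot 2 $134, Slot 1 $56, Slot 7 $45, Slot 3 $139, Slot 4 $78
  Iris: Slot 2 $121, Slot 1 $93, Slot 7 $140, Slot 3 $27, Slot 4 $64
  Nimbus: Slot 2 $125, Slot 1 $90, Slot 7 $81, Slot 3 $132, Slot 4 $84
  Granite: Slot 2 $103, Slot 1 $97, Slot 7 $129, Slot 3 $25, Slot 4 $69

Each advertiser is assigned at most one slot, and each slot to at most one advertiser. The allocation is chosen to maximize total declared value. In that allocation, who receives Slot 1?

Optimal: Umbra→Slot 4 ($131), Flint→Slot 2 ($134), Iris→Slot 7 ($140), Nimbus→Slot 3 ($132), Granite→Slot 1 ($97) — total 131+134+140+132+97 = $634.
Row-greedy (each advertiser in turn takes its best remaining slot) gives $562, worse by 72.
Swapping Umbra↔Flint (Umbra→Slot 2 $84, Flint→Slot 4 $78) loses 103.
Every other assignment is strictly worse.
Granite's own top slot is Slot 7 ($129), but forcing Granite→Slot 7 and reassigning the rest optimally gives only $619 — worse by 15.

Granite receives Slot 1.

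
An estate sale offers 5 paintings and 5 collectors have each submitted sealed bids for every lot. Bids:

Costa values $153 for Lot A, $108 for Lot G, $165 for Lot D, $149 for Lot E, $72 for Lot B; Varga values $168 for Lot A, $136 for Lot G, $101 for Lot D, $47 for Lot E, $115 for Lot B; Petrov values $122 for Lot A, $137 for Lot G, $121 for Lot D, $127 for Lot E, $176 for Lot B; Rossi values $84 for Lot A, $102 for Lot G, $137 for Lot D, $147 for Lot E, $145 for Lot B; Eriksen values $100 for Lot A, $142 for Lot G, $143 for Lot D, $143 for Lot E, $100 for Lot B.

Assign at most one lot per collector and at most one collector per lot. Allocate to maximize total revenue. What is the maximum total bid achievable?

Optimal: Costa→Lot D ($165), Varga→Lot A ($168), Petrov→Lot B ($176), Rossi→Lot E ($147), Eriksen→Lot G ($142) — total 165+168+176+147+142 = $798.
No other one-to-one assignment exceeds $798.

Max total: $798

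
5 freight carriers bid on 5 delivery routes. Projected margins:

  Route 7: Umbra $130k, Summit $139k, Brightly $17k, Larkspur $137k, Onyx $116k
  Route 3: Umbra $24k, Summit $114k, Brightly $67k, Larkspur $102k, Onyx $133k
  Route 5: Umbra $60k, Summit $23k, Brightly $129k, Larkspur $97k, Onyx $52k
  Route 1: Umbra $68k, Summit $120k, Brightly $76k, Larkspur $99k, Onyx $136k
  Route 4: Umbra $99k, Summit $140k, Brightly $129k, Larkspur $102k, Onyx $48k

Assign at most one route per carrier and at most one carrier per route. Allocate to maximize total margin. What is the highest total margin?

Maximum total: $637k

Optimal: Umbra→Route 7 ($130k), Summit→Route 4 ($140k), Brightly→Route 5 ($129k), Larkspur→Route 3 ($102k), Onyx→Route 1 ($136k) — total 130+140+129+102+136 = $637k.
No other one-to-one assignment exceeds $637k.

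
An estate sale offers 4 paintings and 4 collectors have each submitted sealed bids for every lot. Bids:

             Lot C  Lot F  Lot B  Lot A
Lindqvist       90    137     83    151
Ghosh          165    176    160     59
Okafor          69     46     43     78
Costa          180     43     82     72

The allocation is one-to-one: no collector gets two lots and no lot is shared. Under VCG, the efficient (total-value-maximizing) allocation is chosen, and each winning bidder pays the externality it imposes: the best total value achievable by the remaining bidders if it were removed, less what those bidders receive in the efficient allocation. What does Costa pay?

Efficient allocation: Lindqvist→Lot F ($137), Ghosh→Lot B ($160), Okafor→Lot A ($78), Costa→Lot C ($180); total welfare W = $555.
Costa receives Lot C at value $180, so the others get W − 180 = $375.
Without Costa: best allocation of the remaining 3 bidders over all 4 lots is Lindqvist→Lot A ($151), Ghosh→Lot F ($176), Okafor→Lot C ($69), total $396.
VCG payment = (others' best without Costa) − (others' welfare with Costa) = 396 − 375 = $21.

Costa pays $21.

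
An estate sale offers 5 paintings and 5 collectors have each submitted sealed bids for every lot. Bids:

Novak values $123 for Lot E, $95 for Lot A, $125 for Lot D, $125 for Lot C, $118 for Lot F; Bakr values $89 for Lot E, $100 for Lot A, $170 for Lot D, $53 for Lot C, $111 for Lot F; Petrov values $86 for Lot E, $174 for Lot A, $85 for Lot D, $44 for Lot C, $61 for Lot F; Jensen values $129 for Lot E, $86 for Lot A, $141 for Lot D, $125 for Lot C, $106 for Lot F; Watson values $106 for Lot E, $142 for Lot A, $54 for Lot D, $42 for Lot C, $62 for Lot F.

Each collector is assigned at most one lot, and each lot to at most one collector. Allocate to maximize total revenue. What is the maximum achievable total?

This is the linear assignment problem.
Optimal: Novak→Lot F ($118), Bakr→Lot D ($170), Petrov→Lot A ($174), Jensen→Lot C ($125), Watson→Lot E ($106) — total 118+170+174+125+106 = $693.
Max-entry greedy (repeatedly take the single best remaining cell) gives $660, worse by 33.
Next-best assignment: Novak→Lot C, Bakr→Lot D, Petrov→Lot A, Jensen→Lot F, Watson→Lot E = $681.
Swapping Bakr↔Petrov (Bakr→Lot A $100, Petrov→Lot D $85) loses 159.
Every other assignment is strictly worse.

Maximum total: $693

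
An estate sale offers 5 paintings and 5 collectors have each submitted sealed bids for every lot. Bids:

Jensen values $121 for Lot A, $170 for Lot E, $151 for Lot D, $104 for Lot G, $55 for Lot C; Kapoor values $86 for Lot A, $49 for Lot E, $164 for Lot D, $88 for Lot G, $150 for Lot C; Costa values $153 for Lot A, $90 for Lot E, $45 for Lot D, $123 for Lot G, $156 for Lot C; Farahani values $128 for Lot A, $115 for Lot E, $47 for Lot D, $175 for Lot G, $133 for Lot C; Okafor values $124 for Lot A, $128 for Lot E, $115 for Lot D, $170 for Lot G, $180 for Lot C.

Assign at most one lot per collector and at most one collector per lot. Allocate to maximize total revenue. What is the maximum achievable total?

Max total: $842

This is a one-to-one assignment (maximum-weight bipartite matching).
Optimal: Jensen→Lot E ($170), Kapoor→Lot D ($164), Costa→Lot A ($153), Farahani→Lot G ($175), Okafor→Lot C ($180) — total 170+164+153+175+180 = $842.
Row-greedy (each collector in turn takes its best remaining lot) gives $789, worse by 53.
Swapping Costa↔Okafor (Costa→Lot C $156, Okafor→Lot A $124) loses 53.
Checked against all permutations: $842 is optimal.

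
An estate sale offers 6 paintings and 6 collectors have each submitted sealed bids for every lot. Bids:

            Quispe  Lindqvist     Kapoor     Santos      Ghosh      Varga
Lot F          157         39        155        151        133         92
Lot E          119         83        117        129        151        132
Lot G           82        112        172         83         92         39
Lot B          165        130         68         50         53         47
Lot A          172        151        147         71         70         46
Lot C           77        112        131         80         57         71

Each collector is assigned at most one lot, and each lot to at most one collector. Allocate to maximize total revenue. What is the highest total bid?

Max total: $861

Treat this as an assignment problem: match each collector to one lot.
Optimal: Quispe→Lot B ($165), Lindqvist→Lot A ($151), Kapoor→Lot G ($172), Santos→Lot F ($151), Ghosh→Lot E ($151), Varga→Lot C ($71) — total 165+151+172+151+151+71 = $861.
Column-greedy (each lot in turn goes to its best remaining collector) gives $752, worse by 109.
Next-best assignment: Quispe→Lot A, Lindqvist→Lot B, Kapoor→Lot G, Santos→Lot F, Ghosh→Lot E, Varga→Lot C = $847.
Swapping Lindqvist↔Kapoor (Lindqvist→Lot G $112, Kapoor→Lot A $147) loses 64.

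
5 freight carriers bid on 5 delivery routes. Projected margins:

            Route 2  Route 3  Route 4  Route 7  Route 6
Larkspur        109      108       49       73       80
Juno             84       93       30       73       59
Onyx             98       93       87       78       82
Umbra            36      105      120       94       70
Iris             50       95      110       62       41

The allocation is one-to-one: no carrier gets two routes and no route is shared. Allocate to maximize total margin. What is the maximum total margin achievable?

Optimal: Larkspur→Route 2 ($109k), Juno→Route 3 ($93k), Onyx→Route 6 ($82k), Umbra→Route 7 ($94k), Iris→Route 4 ($110k) — total 109+93+82+94+110 = $488k.
Column-greedy (each route in turn goes to its best remaining carrier) gives $461k, worse by 27.

Max total: $488k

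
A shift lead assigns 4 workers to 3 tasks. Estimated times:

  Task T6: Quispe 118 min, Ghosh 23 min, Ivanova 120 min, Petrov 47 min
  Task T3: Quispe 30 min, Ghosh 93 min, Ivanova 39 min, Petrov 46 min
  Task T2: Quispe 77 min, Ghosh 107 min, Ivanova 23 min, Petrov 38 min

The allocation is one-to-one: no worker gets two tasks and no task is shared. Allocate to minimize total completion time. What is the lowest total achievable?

Min total: 76 min

Optimal: Ghosh→Task T6 (23 min), Quispe→Task T3 (30 min), Ivanova→Task T2 (23 min) — total 23+30+23 = 76 min.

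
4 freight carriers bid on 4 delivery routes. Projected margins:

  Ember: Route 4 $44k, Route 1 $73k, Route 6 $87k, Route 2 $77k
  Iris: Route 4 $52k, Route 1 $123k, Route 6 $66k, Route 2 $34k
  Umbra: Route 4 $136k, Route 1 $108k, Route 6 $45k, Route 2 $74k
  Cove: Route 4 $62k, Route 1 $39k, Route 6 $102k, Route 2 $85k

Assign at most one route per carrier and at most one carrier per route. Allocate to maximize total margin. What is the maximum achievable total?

Optimal: Ember→Route 2 ($77k), Iris→Route 1 ($123k), Umbra→Route 4 ($136k), Cove→Route 6 ($102k) — total 77+123+136+102 = $438k.
Row-greedy (each carrier in turn takes its best remaining route) gives $431k, worse by 7.

Max total: $438k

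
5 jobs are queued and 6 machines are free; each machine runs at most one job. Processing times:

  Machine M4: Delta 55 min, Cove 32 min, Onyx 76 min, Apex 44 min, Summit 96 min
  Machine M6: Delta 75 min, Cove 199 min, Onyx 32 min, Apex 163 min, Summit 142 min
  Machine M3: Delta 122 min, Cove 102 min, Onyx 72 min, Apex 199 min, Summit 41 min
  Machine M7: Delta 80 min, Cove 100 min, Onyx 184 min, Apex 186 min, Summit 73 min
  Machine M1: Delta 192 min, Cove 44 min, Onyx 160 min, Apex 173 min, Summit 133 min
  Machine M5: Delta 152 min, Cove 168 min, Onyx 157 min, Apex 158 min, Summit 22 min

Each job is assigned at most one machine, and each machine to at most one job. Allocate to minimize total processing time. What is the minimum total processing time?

Optimal: Delta→Machine M7 (80 min), Cove→Machine M1 (44 min), Onyx→Machine M6 (32 min), Apex→Machine M4 (44 min), Summit→Machine M5 (22 min) — total 80+44+32+44+22 = 222 min.
Row-greedy (each job in turn takes its cheapest remaining machine) gives 330 min, worse by 108.
Every other assignment is strictly worse.

Min total: 222 min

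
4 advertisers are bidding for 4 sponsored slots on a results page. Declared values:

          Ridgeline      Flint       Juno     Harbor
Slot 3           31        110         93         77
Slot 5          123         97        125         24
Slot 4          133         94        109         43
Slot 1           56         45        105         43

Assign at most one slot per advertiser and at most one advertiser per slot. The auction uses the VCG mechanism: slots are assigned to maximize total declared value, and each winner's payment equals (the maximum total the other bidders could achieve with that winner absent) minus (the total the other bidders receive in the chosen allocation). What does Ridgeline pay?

Efficient allocation: Ridgeline→Slot 4 ($133), Flint→Slot 5 ($97), Juno→Slot 1 ($105), Harbor→Slot 3 ($77); total welfare W = $412.
Ridgeline receives Slot 4 at value $133, so the others get W − 133 = $279.
Without Ridgeline: best allocation of the remaining 3 bidders over all 4 slots is Flint→Slot 4 ($94), Juno→Slot 5 ($125), Harbor→Slot 3 ($77), total $296.
VCG payment = (others' best without Ridgeline) − (others' welfare with Ridgeline) = 296 − 279 = $17.

Ridgeline pays $17.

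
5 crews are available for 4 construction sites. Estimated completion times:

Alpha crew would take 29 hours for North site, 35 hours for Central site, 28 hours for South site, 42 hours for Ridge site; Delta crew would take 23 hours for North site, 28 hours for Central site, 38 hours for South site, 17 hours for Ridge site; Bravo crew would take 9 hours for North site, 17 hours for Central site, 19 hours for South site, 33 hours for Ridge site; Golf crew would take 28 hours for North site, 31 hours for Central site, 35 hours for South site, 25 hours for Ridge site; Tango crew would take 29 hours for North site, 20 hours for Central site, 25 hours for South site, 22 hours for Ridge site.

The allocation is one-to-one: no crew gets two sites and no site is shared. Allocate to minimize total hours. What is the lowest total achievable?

Optimal: Bravo crew→North site (9 hours), Tango crew→Central site (20 hours), Alpha crew→South site (28 hours), Delta crew→Ridge site (17 hours) — total 9+20+28+17 = 74 hours.
Next-best assignment: Bravo crew→North site, Tango crew→Central site, Golf crew→South site, Delta crew→Ridge site = 81 hours.
No other one-to-one assignment undercuts 74 hours.

Min total: 74 hours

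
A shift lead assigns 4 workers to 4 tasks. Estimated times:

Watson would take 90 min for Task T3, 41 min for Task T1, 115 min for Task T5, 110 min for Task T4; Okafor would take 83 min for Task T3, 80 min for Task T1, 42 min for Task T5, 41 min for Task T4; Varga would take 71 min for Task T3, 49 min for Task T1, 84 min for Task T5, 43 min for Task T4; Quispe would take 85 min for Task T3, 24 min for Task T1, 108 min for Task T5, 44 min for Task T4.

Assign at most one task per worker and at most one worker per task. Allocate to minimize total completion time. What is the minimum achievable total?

This is the linear assignment problem.
Optimal: Watson→Task T1 (41 min), Okafor→Task T5 (42 min), Varga→Task T3 (71 min), Quispe→Task T4 (44 min) — total 41+42+71+44 = 198 min.
Next-best assignment: Watson→Task T3, Okafor→Task T5, Varga→Task T4, Quispe→Task T1 = 199 min.
Checked against all permutations: 198 min is optimal.

Minimum total: 198 min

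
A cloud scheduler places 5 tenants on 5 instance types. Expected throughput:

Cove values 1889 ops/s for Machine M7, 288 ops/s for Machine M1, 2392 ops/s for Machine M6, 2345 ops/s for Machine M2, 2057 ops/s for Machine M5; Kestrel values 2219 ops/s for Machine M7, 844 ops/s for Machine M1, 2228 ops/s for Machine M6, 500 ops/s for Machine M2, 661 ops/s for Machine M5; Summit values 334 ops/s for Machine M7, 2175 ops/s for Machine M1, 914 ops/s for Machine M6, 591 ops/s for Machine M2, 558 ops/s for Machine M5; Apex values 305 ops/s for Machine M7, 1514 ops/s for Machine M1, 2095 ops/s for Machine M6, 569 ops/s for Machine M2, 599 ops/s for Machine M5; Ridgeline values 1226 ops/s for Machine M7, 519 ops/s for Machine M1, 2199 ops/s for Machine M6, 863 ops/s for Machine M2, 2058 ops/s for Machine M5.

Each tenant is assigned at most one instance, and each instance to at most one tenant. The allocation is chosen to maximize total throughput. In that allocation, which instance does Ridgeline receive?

Treat this as an assignment problem: match each tenant to one instance.
Optimal: Cove→Machine M2 (2345 ops/s), Kestrel→Machine M7 (2219 ops/s), Summit→Machine M1 (2175 ops/s), Apex→Machine M6 (2095 ops/s), Ridgeline→Machine M5 (2058 ops/s) — total 2345+2219+2175+2095+2058 = 10892 ops/s.
Next-best assignment: Cove→Machine M2, Kestrel→Machine M7, Summit→Machine M1, Apex→Machine M5, Ridgeline→Machine M6 = 9537 ops/s.
Ridgeline's own top instance is Machine M6 (2199 ops/s), but forcing Ridgeline→Machine M6 and reassigning the rest optimally gives only 9537 ops/s — worse by 1355.

Ridgeline receives Machine M5.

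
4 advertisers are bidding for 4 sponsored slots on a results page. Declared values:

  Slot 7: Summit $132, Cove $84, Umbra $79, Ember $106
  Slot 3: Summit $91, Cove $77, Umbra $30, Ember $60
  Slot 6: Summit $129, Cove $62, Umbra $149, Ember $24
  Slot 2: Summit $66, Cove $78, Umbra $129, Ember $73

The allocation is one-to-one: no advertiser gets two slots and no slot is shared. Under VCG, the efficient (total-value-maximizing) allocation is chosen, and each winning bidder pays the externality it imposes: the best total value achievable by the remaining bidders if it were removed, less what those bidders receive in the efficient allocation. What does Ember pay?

Ember pays $24.

Efficient allocation: Summit→Slot 6 ($129), Cove→Slot 3 ($77), Umbra→Slot 2 ($129), Ember→Slot 7 ($106); total welfare W = $441.
Ember receives Slot 7 at value $106, so the others get W − 106 = $335.
Without Ember: best allocation of the remaining 3 bidders over all 4 slots is Summit→Slot 7 ($132), Cove→Slot 2 ($78), Umbra→Slot 6 ($149), total $359.
VCG payment = (others' best without Ember) − (others' welfare with Ember) = 359 − 335 = $24.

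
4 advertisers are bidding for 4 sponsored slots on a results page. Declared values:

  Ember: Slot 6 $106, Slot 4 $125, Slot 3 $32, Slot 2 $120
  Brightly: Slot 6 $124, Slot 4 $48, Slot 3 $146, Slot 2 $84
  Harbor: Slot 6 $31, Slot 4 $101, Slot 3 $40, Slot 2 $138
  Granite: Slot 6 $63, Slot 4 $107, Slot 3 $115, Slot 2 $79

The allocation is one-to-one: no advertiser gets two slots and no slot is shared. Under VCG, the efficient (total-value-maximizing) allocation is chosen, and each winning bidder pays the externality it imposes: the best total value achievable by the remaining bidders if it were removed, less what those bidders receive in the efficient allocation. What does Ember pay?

Ember pays $14.

Efficient allocation: Ember→Slot 4 ($125), Brightly→Slot 6 ($124), Harbor→Slot 2 ($138), Granite→Slot 3 ($115); total welfare W = $502.
Ember receives Slot 4 at value $125, so the others get W − 125 = $377.
Without Ember: best allocation of the remaining 3 bidders over all 4 slots is Brightly→Slot 3 ($146), Harbor→Slot 2 ($138), Granite→Slot 4 ($107), total $391.
VCG payment = (others' best without Ember) − (others' welfare with Ember) = 391 − 377 = $14.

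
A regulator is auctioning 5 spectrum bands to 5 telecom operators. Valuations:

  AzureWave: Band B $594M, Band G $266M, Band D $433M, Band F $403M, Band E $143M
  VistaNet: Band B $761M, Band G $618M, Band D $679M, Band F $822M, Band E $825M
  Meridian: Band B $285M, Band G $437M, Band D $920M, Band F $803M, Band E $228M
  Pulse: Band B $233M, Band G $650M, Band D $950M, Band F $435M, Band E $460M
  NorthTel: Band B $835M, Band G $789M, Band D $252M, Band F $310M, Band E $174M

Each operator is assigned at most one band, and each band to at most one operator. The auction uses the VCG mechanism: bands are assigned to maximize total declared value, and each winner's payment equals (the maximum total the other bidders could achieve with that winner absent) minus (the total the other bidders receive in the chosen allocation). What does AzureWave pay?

Efficient allocation: AzureWave→Band B ($594M), VistaNet→Band E ($825M), Meridian→Band F ($803M), Pulse→Band D ($950M), NorthTel→Band G ($789M); total welfare W = $3961M.
AzureWave receives Band B at value $594M, so the others get W − 594 = $3367M.
Without AzureWave: best allocation of the remaining 4 bidders over all 5 bands is VistaNet→Band E ($825M), Meridian→Band F ($803M), Pulse→Band D ($950M), NorthTel→Band B ($835M), total $3413M.
VCG payment = (others' best without AzureWave) − (others' welfare with AzureWave) = 3413 − 3367 = $46M.

AzureWave pays $46M.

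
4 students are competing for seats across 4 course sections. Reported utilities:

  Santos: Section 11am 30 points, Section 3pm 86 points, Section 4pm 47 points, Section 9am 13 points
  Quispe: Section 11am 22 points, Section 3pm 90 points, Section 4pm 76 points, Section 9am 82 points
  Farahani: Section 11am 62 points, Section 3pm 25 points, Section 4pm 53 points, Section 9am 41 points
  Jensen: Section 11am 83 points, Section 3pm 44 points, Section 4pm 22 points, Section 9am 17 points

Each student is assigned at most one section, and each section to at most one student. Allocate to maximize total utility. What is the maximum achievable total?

Maximum total: 304 points

This is the linear assignment problem.
Optimal: Santos→Section 3pm (86 points), Quispe→Section 9am (82 points), Farahani→Section 4pm (53 points), Jensen→Section 11am (83 points) — total 86+82+53+83 = 304 points.
Row-greedy (each student in turn takes its best remaining section) gives 252 points, worse by 52.
Swapping Quispe↔Farahani (Quispe→Section 4pm 76 points, Farahani→Section 9am 41 points) loses 18.
Checked against all permutations: 304 points is optimal.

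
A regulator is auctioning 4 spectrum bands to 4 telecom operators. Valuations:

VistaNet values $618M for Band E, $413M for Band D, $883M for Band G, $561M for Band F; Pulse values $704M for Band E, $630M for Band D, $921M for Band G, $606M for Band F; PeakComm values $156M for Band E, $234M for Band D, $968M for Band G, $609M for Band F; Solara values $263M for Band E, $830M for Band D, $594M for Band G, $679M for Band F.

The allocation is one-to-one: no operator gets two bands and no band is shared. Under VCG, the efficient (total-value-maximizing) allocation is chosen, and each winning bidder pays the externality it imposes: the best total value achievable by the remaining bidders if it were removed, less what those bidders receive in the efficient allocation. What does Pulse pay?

Pulse pays $57M.

Efficient allocation: VistaNet→Band F ($561M), Pulse→Band E ($704M), PeakComm→Band G ($968M), Solara→Band D ($830M); total welfare W = $3063M.
Pulse receives Band E at value $704M, so the others get W − 704 = $2359M.
Without Pulse: best allocation of the remaining 3 bidders over all 4 bands is VistaNet→Band E ($618M), PeakComm→Band G ($968M), Solara→Band D ($830M), total $2416M.
VCG payment = (others' best without Pulse) − (others' welfare with Pulse) = 2416 − 2359 = $57M.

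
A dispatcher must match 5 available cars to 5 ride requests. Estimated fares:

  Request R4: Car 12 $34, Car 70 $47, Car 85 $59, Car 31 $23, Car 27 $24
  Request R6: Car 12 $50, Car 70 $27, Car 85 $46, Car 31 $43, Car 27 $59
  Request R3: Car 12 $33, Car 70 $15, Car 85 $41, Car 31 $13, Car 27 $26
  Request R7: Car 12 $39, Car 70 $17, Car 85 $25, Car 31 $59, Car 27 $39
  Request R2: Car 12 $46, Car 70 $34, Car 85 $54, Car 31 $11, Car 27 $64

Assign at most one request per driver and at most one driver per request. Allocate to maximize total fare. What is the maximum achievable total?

This is a one-to-one assignment (maximum-weight bipartite matching).
Optimal: Car 12→Request R6 ($50), Car 70→Request R4 ($47), Car 85→Request R3 ($41), Car 31→Request R7 ($59), Car 27→Request R2 ($64) — total 50+47+41+59+64 = $261.
Max-entry greedy (repeatedly take the single best remaining cell) gives $247, worse by 14.
Swapping Car 85↔Car 70 (Car 85→Request R4 $59, Car 70→Request R3 $15) loses 14.

Max total: $261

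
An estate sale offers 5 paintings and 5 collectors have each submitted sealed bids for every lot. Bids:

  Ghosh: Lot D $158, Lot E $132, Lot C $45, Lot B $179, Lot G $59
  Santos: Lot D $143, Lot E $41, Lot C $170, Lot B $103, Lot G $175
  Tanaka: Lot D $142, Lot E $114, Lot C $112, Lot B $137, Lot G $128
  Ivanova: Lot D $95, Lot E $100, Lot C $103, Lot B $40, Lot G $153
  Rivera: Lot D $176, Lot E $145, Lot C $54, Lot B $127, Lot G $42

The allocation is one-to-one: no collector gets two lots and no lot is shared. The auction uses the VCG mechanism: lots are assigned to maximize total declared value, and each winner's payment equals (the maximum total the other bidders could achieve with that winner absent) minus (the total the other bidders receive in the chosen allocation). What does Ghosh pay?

Ghosh pays $23.

Efficient allocation: Ghosh→Lot B ($179), Santos→Lot C ($170), Tanaka→Lot E ($114), Ivanova→Lot G ($153), Rivera→Lot D ($176); total welfare W = $792.
Ghosh receives Lot B at value $179, so the others get W − 179 = $613.
Without Ghosh: best allocation of the remaining 4 bidders over all 5 lots is Santos→Lot C ($170), Tanaka→Lot B ($137), Ivanova→Lot G ($153), Rivera→Lot D ($176), total $636.
VCG payment = (others' best without Ghosh) − (others' welfare with Ghosh) = 636 − 613 = $23.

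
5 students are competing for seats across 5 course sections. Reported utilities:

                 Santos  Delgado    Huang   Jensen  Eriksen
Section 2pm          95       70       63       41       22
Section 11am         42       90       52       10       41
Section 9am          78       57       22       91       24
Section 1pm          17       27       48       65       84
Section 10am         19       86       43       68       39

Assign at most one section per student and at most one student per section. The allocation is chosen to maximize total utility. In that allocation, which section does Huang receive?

Huang receives Section 11am.

This is a one-to-one assignment (maximum-weight bipartite matching).
Optimal: Santos→Section 2pm (95 points), Delgado→Section 10am (86 points), Huang→Section 11am (52 points), Jensen→Section 9am (91 points), Eriksen→Section 1pm (84 points) — total 95+86+52+91+84 = 408 points.
Max-entry greedy (repeatedly take the single best remaining cell) gives 403 points, worse by 5.
Swapping Huang↔Santos (Huang→Section 2pm 63 points, Santos→Section 11am 42 points) loses 42.
Checked against all permutations: 408 points is optimal.
Huang's own top section is Section 2pm (63 points), but forcing Huang→Section 2pm and reassigning the rest optimally gives only 383 points — worse by 25.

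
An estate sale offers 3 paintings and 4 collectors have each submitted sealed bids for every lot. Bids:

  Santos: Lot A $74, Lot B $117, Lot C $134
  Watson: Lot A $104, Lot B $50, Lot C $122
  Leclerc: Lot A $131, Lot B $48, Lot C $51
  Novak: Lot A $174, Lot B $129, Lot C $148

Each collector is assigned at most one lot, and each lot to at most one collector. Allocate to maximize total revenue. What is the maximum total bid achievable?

Treat this as an assignment problem: match each collector to one lot.
Optimal: Novak→Lot A ($174), Santos→Lot B ($117), Watson→Lot C ($122) — total 174+117+122 = $413.
Row-greedy (each collector in turn takes its best remaining lot) gives $286, worse by 127.
Next-best assignment: Leclerc→Lot A, Santos→Lot B, Novak→Lot C = $396.

Max total: $413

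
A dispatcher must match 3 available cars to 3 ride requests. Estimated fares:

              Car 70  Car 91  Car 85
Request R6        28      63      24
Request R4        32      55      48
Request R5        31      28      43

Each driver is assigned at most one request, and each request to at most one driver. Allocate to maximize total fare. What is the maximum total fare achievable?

Optimal: Car 70→Request R5 ($31), Car 91→Request R6 ($63), Car 85→Request R4 ($48) — total 31+63+48 = $142.
Row-greedy (each driver in turn takes its best remaining request) gives $138, worse by 4.
Next-best assignment: Car 70→Request R4, Car 91→Request R6, Car 85→Request R5 = $138.

Maximum total: $142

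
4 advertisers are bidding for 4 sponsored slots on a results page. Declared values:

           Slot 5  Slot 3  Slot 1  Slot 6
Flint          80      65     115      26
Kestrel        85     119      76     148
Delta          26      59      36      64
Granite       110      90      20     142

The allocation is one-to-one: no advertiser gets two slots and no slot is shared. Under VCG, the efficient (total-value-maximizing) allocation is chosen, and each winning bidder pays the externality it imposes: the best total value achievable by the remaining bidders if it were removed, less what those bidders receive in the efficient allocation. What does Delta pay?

Delta pays $3.

Efficient allocation: Flint→Slot 1 ($115), Kestrel→Slot 6 ($148), Delta→Slot 3 ($59), Granite→Slot 5 ($110); total welfare W = $432.
Delta receives Slot 3 at value $59, so the others get W − 59 = $373.
Without Delta: best allocation of the remaining 3 bidders over all 4 slots is Flint→Slot 1 ($115), Kestrel→Slot 3 ($119), Granite→Slot 6 ($142), total $376.
VCG payment = (others' best without Delta) − (others' welfare with Delta) = 376 − 373 = $3.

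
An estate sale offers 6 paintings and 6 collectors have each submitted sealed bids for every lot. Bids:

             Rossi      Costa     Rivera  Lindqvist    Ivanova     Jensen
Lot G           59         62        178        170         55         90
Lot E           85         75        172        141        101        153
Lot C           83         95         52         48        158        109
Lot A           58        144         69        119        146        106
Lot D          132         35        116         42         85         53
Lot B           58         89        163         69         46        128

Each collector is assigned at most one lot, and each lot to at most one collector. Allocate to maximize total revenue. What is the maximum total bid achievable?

This is a one-to-one assignment (maximum-weight bipartite matching).
Optimal: Rossi→Lot D ($132), Costa→Lot A ($144), Rivera→Lot B ($163), Lindqvist→Lot G ($170), Ivanova→Lot C ($158), Jensen→Lot E ($153) — total 132+144+163+170+158+153 = $920.
Row-greedy (each collector in turn takes its best remaining lot) gives $881, worse by 39.
Every other assignment is strictly worse.

Max total: $920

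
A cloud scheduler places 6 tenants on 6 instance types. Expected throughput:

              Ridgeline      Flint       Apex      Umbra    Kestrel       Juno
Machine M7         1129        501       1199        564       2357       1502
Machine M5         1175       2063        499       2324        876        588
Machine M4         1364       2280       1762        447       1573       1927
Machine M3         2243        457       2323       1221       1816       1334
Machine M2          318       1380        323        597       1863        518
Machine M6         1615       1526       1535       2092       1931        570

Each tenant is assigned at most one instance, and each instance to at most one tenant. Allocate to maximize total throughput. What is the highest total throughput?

Maximum total: 11926 ops/s

Treat this as an assignment problem: match each tenant to one instance.
Optimal: Ridgeline→Machine M6 (1615 ops/s), Flint→Machine M2 (1380 ops/s), Apex→Machine M3 (2323 ops/s), Umbra→Machine M5 (2324 ops/s), Kestrel→Machine M7 (2357 ops/s), Juno→Machine M4 (1927 ops/s) — total 1615+1380+2323+2324+2357+1927 = 11926 ops/s.
Row-greedy (each tenant in turn takes its best remaining instance) gives 11257 ops/s, worse by 669.
Next-best assignment: Ridgeline→Machine M6, Flint→Machine M4, Apex→Machine M3, Umbra→Machine M5, Kestrel→Machine M2, Juno→Machine M7 = 11907 ops/s.
Checked against all permutations: 11926 ops/s is optimal.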